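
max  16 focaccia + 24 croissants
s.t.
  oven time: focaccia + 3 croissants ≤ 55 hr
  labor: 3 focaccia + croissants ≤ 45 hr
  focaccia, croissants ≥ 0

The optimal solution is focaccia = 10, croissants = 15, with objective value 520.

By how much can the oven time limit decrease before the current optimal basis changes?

40

Binding constraints: oven time, labor. The basis is B = [[1,3],[3,1]] with det -8.
Per unit decrease in oven time, x* moves by d = (0.125, -0.375).
The basis stays optimal until croissants reaches 0; allowable decrease = 40 hr.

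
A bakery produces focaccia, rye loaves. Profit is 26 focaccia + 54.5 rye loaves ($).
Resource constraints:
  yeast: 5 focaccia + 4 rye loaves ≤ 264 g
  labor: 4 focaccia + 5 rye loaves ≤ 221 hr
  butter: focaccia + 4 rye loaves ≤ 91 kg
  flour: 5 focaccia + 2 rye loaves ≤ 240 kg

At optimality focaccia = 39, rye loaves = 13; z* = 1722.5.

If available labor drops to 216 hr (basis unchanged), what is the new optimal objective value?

1700

At the optimum: yeast uses 247 of 264 (slack = 17); labor uses 221 of 221 (binding); butter uses 91 of 91 (binding); flour uses 221 of 240 (slack = 19).
Since yeast, flour are not tight, their duals are 0.
From A_Bᵀ y = c: 4·y_labor + 1·y_butter = 26; 5·y_labor + 4·y_butter = 54.5.
→ y_labor = 4.5 and y_butter = 8.
Δz = y_labor·Δb = 4.5 × (-5) = -22.5, so new z* = 1722.5 − 22.5 = 1700.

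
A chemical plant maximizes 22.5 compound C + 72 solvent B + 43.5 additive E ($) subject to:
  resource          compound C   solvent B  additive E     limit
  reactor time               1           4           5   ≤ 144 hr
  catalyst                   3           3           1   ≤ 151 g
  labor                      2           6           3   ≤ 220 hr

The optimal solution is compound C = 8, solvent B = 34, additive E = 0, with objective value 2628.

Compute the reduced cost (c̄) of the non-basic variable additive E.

-6

Binding: reactor time and labor. Non-binding: catalyst (25 unused).
Slack constraints have shadow price 0 (complementary slackness).
Dual feasibility on the basic columns requires 1·y_reactor time + 2·y_labor = 22.5, 4·y_reactor time + 6·y_labor = 72.
Solving: y_reactor time = 4.5, y_labor = 9.
Reduced cost of additive E: c₃ − yᵀa₃ = 43.5 − (4.5·5 + 9·3) = 43.5 − 49.5 = -6.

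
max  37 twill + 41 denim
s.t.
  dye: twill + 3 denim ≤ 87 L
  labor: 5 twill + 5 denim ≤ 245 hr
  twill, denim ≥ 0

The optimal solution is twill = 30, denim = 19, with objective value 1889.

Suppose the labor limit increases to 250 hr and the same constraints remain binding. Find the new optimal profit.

1924

Check each constraint at x*: dye 87/87 (tight); labor 245/245 (tight).
From A_Bᵀ y = c: 1·y_dye + 5·y_labor = 37; 3·y_dye + 5·y_labor = 41.
This yields shadow prices y_dye = 2, y_labor = 7.
Δz = y_labor·Δb = 7 × (5) = 35, so new z* = 1889 + 35 = 1924.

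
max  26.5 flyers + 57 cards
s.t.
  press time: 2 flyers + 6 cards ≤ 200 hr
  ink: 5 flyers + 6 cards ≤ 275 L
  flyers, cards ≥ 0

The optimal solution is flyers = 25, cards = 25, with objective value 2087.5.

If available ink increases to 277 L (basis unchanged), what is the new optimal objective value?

Both press time and ink are binding at x*.
The binding rows give the dual system: 2·y_press time + 5·y_ink = 26.5 and 6·y_press time + 6·y_ink = 57.
Solving: y_press time = 7, y_ink = 2.5.
Δz = y_ink·Δb = 2.5 × (2) = 5, so new z* = 2087.5 + 5 = 2092.5.

2092.5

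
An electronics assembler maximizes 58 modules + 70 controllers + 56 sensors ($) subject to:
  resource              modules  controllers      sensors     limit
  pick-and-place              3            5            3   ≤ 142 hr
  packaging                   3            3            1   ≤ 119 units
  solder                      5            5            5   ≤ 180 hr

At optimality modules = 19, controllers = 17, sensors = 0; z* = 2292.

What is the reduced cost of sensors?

-2

Check each constraint at x*: pick-and-place 142/142 (tight); packaging 108/119 (slack 11); solder 180/180 (tight).
By complementary slackness, y = 0 for the non-binding constraint.
From A_Bᵀ y = c: 3·y_pick-and-place + 5·y_solder = 58; 5·y_pick-and-place + 5·y_solder = 70.
Solving: y_pick-and-place = 6, y_solder = 8.
Reduced cost of sensors: c₃ − yᵀa₃ = 56 − (6·3 + 8·5) = 56 − 58 = -2.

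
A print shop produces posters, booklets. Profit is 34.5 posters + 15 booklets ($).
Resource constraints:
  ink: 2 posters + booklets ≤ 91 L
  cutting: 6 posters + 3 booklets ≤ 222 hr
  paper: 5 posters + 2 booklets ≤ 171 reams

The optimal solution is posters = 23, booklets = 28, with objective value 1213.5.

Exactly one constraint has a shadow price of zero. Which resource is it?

ink

ink: 74/91 (slack 17)
cutting: 222/222 (binding)
paper: 171/171 (binding)
By complementary slackness, a constraint with positive slack has shadow price 0 → ink.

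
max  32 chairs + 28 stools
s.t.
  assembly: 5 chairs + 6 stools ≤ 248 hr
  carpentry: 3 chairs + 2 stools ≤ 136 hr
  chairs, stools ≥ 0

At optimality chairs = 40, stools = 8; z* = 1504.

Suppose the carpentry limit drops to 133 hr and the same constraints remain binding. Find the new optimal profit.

Both assembly and carpentry are binding at x*.
From A_Bᵀ y = c: 5·y_assembly + 3·y_carpentry = 32; 6·y_assembly + 2·y_carpentry = 28.
Solving: y_assembly = 2.5, y_carpentry = 6.5.
Δz = y_carpentry·Δb = 6.5 × (-3) = -19.5, so new z* = 1504 − 19.5 = 1484.5.

1484.5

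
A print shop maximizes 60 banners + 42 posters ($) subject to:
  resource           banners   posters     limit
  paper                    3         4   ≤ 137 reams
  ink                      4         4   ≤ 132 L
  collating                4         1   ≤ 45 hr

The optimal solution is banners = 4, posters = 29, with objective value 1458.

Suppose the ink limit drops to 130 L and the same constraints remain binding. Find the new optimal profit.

Check each constraint at x*: paper 128/137 (slack 9); ink 132/132 (tight); collating 45/45 (tight).
By complementary slackness, y = 0 for the non-binding constraint.
The binding rows give the dual system: 4·y_ink + 4·y_collating = 60 and 4·y_ink + 1·y_collating = 42.
Solving: y_ink = 9, y_collating = 6.
Δz = y_ink·Δb = 9 × (-2) = -18, so new z* = 1458 − 18 = 1440.

1440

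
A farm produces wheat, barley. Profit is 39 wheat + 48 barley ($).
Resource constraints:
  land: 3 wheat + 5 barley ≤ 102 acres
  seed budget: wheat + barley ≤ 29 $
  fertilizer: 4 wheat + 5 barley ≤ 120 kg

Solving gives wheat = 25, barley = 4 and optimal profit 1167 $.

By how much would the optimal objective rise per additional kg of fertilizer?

9

Check each constraint at x*: land 95/102 (slack 7); seed budget 29/29 (tight); fertilizer 120/120 (tight).
Since land is not tight, its dual is 0.
Dual feasibility on the basic columns requires 1·y_seed budget + 4·y_fertilizer = 39, 1·y_seed budget + 5·y_fertilizer = 48.
This yields shadow prices y_seed budget = 3, y_fertilizer = 9.
Shadow price of fertilizer = 9.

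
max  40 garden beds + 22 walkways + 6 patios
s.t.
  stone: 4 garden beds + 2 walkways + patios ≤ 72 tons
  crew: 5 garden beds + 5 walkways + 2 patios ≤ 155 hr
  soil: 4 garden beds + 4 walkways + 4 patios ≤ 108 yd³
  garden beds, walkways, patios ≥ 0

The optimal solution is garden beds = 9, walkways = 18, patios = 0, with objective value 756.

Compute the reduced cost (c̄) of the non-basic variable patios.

Check each constraint at x*: stone 72/72 (tight); crew 135/155 (slack 20); soil 108/108 (tight).
Slack constraints have shadow price 0 (complementary slackness).
The binding rows give the dual system: 4·y_stone + 4·y_soil = 40 and 2·y_stone + 4·y_soil = 22.
This yields shadow prices y_stone = 9, y_soil = 1.
Reduced cost of patios: c₃ − yᵀa₃ = 6 − (9·1 + 1·4) = 6 − 13 = -7.

-7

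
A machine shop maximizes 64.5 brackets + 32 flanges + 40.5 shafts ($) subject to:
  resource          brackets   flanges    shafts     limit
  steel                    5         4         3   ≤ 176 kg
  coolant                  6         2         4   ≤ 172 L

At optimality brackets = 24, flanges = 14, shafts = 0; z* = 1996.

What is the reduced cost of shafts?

Both steel and coolant are binding at x*.
Dual feasibility on the basic columns requires 5·y_steel + 6·y_coolant = 64.5, 4·y_steel + 2·y_coolant = 32.
This yields shadow prices y_steel = 4.5, y_coolant = 7.
Reduced cost of shafts: c₃ − yᵀa₃ = 40.5 − (4.5·3 + 7·4) = 40.5 − 41.5 = -1.

-1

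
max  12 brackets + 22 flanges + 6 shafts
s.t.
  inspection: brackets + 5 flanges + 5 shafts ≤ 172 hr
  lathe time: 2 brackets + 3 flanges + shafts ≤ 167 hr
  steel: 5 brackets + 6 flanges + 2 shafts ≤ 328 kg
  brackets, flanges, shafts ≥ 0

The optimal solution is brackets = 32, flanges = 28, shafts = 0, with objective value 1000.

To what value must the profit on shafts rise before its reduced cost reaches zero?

Check each constraint at x*: inspection 172/172 (tight); lathe time 148/167 (slack 19); steel 328/328 (tight).
Slack constraints have shadow price 0 (complementary slackness).
From A_Bᵀ y = c: 1·y_inspection + 5·y_steel = 12; 5·y_inspection + 6·y_steel = 22.
→ y_inspection = 2 and y_steel = 2.
shafts enters the basis when its profit ≥ yᵀa₃ = 2·5 + 2·2 = 14.

14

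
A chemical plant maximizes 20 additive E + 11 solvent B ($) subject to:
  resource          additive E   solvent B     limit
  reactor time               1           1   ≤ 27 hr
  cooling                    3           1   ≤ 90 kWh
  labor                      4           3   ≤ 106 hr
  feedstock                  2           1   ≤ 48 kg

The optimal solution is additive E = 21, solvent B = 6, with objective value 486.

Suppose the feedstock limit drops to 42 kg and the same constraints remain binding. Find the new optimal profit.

At the optimum: reactor time uses 27 of 27 (binding); cooling uses 69 of 90 (slack = 21); labor uses 102 of 106 (slack = 4); feedstock uses 48 of 48 (binding).
Slack constraints have shadow price 0 (complementary slackness).
From A_Bᵀ y = c: 1·y_reactor time + 2·y_feedstock = 20; 1·y_reactor time + 1·y_feedstock = 11.
This yields shadow prices y_reactor time = 2, y_feedstock = 9.
Δz = y_feedstock·Δb = 9 × (-6) = -54, so new z* = 486 − 54 = 432.

432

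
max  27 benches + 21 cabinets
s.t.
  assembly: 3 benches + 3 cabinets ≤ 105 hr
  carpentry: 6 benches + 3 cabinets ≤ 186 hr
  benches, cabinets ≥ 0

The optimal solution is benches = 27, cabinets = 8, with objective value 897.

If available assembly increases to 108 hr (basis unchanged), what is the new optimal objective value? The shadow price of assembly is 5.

Δb = 3, so new z* = 897 + (5)·(3) = 897 + 15 = 912.

912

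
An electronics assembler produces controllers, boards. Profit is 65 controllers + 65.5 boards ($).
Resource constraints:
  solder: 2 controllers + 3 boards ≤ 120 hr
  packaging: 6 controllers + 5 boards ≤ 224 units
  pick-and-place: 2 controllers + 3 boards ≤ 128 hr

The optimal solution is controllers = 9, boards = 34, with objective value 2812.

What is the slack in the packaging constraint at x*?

0

packaging used = 6·9 + 5·34 = 224; slack = 224 − 224 = 0.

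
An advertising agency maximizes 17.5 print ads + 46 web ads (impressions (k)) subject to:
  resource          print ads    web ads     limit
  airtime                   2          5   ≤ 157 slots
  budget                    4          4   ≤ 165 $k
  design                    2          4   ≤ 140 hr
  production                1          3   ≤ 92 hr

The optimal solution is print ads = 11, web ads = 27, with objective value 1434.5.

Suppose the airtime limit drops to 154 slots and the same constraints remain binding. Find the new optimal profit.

At the optimum: airtime uses 157 of 157 (binding); budget uses 152 of 165 (slack = 13); design uses 130 of 140 (slack = 10); production uses 92 of 92 (binding).
By complementary slackness, y = 0 for the non-binding constraints.
Dual feasibility on the basic columns requires 2·y_airtime + 1·y_production = 17.5, 5·y_airtime + 3·y_production = 46.
→ y_airtime = 6.5 and y_production = 4.5.
Δz = y_airtime·Δb = 6.5 × (-3) = -19.5, so new z* = 1434.5 − 19.5 = 1415.

1415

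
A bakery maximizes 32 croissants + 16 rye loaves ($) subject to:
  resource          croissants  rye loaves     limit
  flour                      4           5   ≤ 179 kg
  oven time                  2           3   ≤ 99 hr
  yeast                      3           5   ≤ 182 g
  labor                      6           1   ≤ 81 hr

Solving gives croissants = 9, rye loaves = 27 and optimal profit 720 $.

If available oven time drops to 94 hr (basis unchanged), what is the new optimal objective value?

700

Check each constraint at x*: flour 171/179 (slack 8); oven time 99/99 (tight); yeast 162/182 (slack 20); labor 81/81 (tight).
By complementary slackness, y = 0 for the non-binding constraints.
From A_Bᵀ y = c: 2·y_oven time + 6·y_labor = 32; 3·y_oven time + 1·y_labor = 16.
This yields shadow prices y_oven time = 4, y_labor = 4.
Δz = y_oven time·Δb = 4 × (-5) = -20, so new z* = 720 − 20 = 700.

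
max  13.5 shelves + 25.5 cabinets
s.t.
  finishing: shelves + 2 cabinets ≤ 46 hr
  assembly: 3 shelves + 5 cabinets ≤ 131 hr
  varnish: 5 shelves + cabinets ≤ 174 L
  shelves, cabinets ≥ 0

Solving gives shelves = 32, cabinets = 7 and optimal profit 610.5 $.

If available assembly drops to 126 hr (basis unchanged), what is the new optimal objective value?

At the optimum: finishing uses 46 of 46 (binding); assembly uses 131 of 131 (binding); varnish uses 167 of 174 (slack = 7).
By complementary slackness, y = 0 for the non-binding constraint.
The binding rows give the dual system: 1·y_finishing + 3·y_assembly = 13.5 and 2·y_finishing + 5·y_assembly = 25.5.
Solving: y_finishing = 9, y_assembly = 1.5.
Δz = y_assembly·Δb = 1.5 × (-5) = -7.5, so new z* = 610.5 − 7.5 = 603.

603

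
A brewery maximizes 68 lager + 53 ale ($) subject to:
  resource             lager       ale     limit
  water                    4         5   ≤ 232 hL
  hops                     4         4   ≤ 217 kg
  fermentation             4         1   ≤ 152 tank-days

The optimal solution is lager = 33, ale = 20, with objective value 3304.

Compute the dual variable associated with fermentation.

At the optimum: water uses 232 of 232 (binding); hops uses 212 of 217 (slack = 5); fermentation uses 152 of 152 (binding).
Since hops is not tight, its dual is 0.
The binding rows give the dual system: 4·y_water + 4·y_fermentation = 68 and 5·y_water + 1·y_fermentation = 53.
This yields shadow prices y_water = 9, y_fermentation = 8.
Shadow price of fermentation = 8.

8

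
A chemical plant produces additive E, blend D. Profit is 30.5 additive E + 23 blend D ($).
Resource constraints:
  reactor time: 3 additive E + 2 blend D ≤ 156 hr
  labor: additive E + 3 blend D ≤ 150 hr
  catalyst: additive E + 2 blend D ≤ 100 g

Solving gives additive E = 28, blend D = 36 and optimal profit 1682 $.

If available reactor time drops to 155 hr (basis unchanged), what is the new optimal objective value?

Check each constraint at x*: reactor time 156/156 (tight); labor 136/150 (slack 14); catalyst 100/100 (tight).
Slack constraints have shadow price 0 (complementary slackness).
The binding rows give the dual system: 3·y_reactor time + 1·y_catalyst = 30.5 and 2·y_reactor time + 2·y_catalyst = 23.
Solving: y_reactor time = 9.5, y_catalyst = 2.
Δz = y_reactor time·Δb = 9.5 × (-1) = -9.5, so new z* = 1682 − 9.5 = 1672.5.

1672.5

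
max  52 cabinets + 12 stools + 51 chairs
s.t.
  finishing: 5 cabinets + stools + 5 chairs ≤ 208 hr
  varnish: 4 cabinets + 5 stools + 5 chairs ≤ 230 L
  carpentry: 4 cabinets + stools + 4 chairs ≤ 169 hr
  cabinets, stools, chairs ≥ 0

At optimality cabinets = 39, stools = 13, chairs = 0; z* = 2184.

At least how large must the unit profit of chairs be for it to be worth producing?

Binding: finishing and carpentry. Non-binding: varnish (9 unused).
Slack constraints have shadow price 0 (complementary slackness).
From A_Bᵀ y = c: 5·y_finishing + 4·y_carpentry = 52; 1·y_finishing + 1·y_carpentry = 12.
Solving: y_finishing = 4, y_carpentry = 8.
chairs enters the basis when its profit ≥ yᵀa₃ = 4·5 + 8·4 = 52.

52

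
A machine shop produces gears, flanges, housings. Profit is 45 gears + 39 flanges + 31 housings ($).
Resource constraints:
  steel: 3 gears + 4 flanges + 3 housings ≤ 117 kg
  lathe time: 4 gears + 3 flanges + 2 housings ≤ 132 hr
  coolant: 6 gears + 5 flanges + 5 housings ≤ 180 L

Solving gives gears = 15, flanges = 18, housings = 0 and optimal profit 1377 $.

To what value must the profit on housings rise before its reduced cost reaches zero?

At the optimum: steel uses 117 of 117 (binding); lathe time uses 114 of 132 (slack = 18); coolant uses 180 of 180 (binding).
Since lathe time is not tight, its dual is 0.
From A_Bᵀ y = c: 3·y_steel + 6·y_coolant = 45; 4·y_steel + 5·y_coolant = 39.
This yields shadow prices y_steel = 1, y_coolant = 7.
housings enters the basis when its profit ≥ yᵀa₃ = 1·3 + 7·5 = 38.

38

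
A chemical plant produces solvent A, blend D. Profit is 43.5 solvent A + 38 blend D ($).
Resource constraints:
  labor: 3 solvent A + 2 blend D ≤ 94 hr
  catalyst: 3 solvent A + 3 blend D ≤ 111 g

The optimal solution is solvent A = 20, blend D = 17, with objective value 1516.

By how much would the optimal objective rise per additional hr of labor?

Check each constraint at x*: labor 94/94 (tight); catalyst 111/111 (tight).
The binding rows give the dual system: 3·y_labor + 3·y_catalyst = 43.5 and 2·y_labor + 3·y_catalyst = 38.
This yields shadow prices y_labor = 5.5, y_catalyst = 9.
Shadow price of labor = 5.5.

5.5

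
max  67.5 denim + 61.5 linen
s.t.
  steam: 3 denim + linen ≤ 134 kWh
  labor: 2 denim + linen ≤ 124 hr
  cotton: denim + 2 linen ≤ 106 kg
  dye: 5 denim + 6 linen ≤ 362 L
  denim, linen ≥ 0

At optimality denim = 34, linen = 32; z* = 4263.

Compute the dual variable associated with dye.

9

At the optimum: steam uses 134 of 134 (binding); labor uses 100 of 124 (slack = 24); cotton uses 98 of 106 (slack = 8); dye uses 362 of 362 (binding).
Since labor, cotton are not tight, their duals are 0.
Dual feasibility on the basic columns requires 3·y_steam + 5·y_dye = 67.5, 1·y_steam + 6·y_dye = 61.5.
Solving: y_steam = 7.5, y_dye = 9.
Shadow price of dye = 9.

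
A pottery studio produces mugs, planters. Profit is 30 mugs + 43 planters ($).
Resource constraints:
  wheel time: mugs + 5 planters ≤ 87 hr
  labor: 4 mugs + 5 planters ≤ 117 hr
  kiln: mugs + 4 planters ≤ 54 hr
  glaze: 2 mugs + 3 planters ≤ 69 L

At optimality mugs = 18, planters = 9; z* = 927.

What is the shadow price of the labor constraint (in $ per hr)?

At the optimum: wheel time uses 63 of 87 (slack = 24); labor uses 117 of 117 (binding); kiln uses 54 of 54 (binding); glaze uses 63 of 69 (slack = 6).
Since wheel time, glaze are not tight, their duals are 0.
The binding rows give the dual system: 4·y_labor + 1·y_kiln = 30 and 5·y_labor + 4·y_kiln = 43.
This yields shadow prices y_labor = 7, y_kiln = 2.
Shadow price of labor = 7.

7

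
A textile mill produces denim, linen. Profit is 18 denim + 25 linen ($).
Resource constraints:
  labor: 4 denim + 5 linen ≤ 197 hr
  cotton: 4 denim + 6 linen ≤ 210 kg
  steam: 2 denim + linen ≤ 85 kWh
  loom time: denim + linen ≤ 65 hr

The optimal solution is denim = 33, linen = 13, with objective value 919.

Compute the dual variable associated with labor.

2

Check each constraint at x*: labor 197/197 (tight); cotton 210/210 (tight); steam 79/85 (slack 6); loom time 46/65 (slack 19).
Slack constraints have shadow price 0 (complementary slackness).
The binding rows give the dual system: 4·y_labor + 4·y_cotton = 18 and 5·y_labor + 6·y_cotton = 25.
→ y_labor = 2 and y_cotton = 2.5.
Shadow price of labor = 2.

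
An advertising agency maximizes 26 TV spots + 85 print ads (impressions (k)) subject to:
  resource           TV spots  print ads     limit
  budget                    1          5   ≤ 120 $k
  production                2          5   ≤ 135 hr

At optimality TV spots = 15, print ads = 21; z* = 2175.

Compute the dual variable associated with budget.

At the optimum: budget uses 120 of 120 (binding); production uses 135 of 135 (binding).
The binding rows give the dual system: 1·y_budget + 2·y_production = 26 and 5·y_budget + 5·y_production = 85.
Solving: y_budget = 8, y_production = 9.
Shadow price of budget = 8.

8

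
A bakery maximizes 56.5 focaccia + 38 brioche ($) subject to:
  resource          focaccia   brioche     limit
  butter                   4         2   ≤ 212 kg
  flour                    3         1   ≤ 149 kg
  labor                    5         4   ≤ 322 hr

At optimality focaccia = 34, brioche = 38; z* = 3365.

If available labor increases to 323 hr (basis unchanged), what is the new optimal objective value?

Check each constraint at x*: butter 212/212 (tight); flour 140/149 (slack 9); labor 322/322 (tight).
Slack constraints have shadow price 0 (complementary slackness).
Dual feasibility on the basic columns requires 4·y_butter + 5·y_labor = 56.5, 2·y_butter + 4·y_labor = 38.
Solving: y_butter = 6, y_labor = 6.5.
Δz = y_labor·Δb = 6.5 × (1) = 6.5, so new z* = 3365 + 6.5 = 3371.5.

3371.5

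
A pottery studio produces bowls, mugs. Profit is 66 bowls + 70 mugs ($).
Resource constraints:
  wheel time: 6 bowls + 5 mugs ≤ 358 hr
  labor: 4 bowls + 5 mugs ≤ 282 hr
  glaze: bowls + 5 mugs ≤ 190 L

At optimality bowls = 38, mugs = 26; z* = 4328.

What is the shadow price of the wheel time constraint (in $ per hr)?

5

At the optimum: wheel time uses 358 of 358 (binding); labor uses 282 of 282 (binding); glaze uses 168 of 190 (slack = 22).
Since glaze is not tight, its dual is 0.
Dual feasibility on the basic columns requires 6·y_wheel time + 4·y_labor = 66, 5·y_wheel time + 5·y_labor = 70.
This yields shadow prices y_wheel time = 5, y_labor = 9.
Shadow price of wheel time = 5.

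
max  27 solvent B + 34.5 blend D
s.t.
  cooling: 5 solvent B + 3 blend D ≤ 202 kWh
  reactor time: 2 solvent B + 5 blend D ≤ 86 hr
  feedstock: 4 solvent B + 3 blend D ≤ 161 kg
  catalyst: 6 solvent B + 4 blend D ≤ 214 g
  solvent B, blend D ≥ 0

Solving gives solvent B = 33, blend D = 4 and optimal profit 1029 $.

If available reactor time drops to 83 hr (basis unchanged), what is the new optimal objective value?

1015.5

Binding: reactor time and catalyst. Non-binding: cooling (25 unused), feedstock (17 unused).
By complementary slackness, y = 0 for the non-binding constraints.
From A_Bᵀ y = c: 2·y_reactor time + 6·y_catalyst = 27; 5·y_reactor time + 4·y_catalyst = 34.5.
→ y_reactor time = 4.5 and y_catalyst = 3.
Δz = y_reactor time·Δb = 4.5 × (-3) = -13.5, so new z* = 1029 − 13.5 = 1015.5.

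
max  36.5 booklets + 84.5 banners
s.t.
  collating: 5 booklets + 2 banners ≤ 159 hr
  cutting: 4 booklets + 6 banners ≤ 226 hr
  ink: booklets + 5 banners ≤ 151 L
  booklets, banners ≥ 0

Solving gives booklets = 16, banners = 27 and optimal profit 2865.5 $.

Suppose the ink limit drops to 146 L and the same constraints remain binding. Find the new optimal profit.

2823

Check each constraint at x*: collating 134/159 (slack 25); cutting 226/226 (tight); ink 151/151 (tight).
By complementary slackness, y = 0 for the non-binding constraint.
From A_Bᵀ y = c: 4·y_cutting + 1·y_ink = 36.5; 6·y_cutting + 5·y_ink = 84.5.
Solving: y_cutting = 7, y_ink = 8.5.
Δz = y_ink·Δb = 8.5 × (-5) = -42.5, so new z* = 2865.5 − 42.5 = 2823.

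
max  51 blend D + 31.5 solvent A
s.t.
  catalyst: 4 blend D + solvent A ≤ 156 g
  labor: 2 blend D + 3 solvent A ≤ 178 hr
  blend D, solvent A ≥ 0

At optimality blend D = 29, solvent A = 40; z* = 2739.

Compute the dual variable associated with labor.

7.5

Both catalyst and labor are binding at x*.
Dual feasibility on the basic columns requires 4·y_catalyst + 2·y_labor = 51, 1·y_catalyst + 3·y_labor = 31.5.
Solving: y_catalyst = 9, y_labor = 7.5.
Shadow price of labor = 7.5.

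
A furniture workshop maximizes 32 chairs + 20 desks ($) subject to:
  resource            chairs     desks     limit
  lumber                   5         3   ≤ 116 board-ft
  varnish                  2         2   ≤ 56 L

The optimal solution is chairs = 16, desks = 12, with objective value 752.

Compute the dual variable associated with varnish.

At the optimum: lumber uses 116 of 116 (binding); varnish uses 56 of 56 (binding).
The binding rows give the dual system: 5·y_lumber + 2·y_varnish = 32 and 3·y_lumber + 2·y_varnish = 20.
→ y_lumber = 6 and y_varnish = 1.
Shadow price of varnish = 1.

1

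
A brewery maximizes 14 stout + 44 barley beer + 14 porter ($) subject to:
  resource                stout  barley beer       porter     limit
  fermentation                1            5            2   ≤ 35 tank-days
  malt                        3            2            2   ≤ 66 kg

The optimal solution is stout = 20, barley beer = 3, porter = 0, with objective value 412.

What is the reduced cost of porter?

-6

Both fermentation and malt are binding at x*.
The binding rows give the dual system: 1·y_fermentation + 3·y_malt = 14 and 5·y_fermentation + 2·y_malt = 44.
This yields shadow prices y_fermentation = 8, y_malt = 2.
Reduced cost of porter: c₃ − yᵀa₃ = 14 − (8·2 + 2·2) = 14 − 20 = -6.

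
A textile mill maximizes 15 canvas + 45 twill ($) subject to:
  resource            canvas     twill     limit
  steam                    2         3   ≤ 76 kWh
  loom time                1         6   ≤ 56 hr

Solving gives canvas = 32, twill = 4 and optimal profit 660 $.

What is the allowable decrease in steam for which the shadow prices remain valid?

Binding constraints: steam, loom time. The basis is B = [[2,3],[1,6]] with det 9.
Per unit decrease in steam, x* moves by d = (-0.6667, 0.1111).
The basis stays optimal until canvas reaches 0; allowable decrease = 48 kWh.

48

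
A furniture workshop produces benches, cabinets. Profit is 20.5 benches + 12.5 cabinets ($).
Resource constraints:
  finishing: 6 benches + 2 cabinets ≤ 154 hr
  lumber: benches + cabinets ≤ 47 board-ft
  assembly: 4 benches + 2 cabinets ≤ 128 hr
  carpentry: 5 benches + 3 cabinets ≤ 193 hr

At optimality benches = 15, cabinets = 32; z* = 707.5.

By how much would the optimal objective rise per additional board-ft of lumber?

Binding: finishing and lumber. Non-binding: assembly (4 unused), carpentry (22 unused).
By complementary slackness, y = 0 for the non-binding constraints.
The binding rows give the dual system: 6·y_finishing + 1·y_lumber = 20.5 and 2·y_finishing + 1·y_lumber = 12.5.
This yields shadow prices y_finishing = 2, y_lumber = 8.5.
Shadow price of lumber = 8.5.

8.5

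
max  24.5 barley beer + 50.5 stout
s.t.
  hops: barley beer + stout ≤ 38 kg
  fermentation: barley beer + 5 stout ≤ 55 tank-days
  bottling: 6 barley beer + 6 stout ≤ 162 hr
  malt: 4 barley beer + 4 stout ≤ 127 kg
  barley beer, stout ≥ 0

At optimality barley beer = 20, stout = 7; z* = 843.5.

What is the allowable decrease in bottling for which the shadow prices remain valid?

Binding constraints: fermentation, bottling. The basis is B = [[1,5],[6,6]] with det -24.
Per unit decrease in bottling, x* moves by d = (-0.2083, 0.0417).
The basis stays optimal until barley beer reaches 0; allowable decrease = 96 hr.

96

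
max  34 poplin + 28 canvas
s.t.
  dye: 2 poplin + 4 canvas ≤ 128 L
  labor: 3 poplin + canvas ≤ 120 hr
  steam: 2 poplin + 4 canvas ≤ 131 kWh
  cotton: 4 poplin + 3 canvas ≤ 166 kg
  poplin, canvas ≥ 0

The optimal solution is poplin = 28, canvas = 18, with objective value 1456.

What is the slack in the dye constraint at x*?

0

dye used = 2·28 + 4·18 = 128; slack = 128 − 128 = 0.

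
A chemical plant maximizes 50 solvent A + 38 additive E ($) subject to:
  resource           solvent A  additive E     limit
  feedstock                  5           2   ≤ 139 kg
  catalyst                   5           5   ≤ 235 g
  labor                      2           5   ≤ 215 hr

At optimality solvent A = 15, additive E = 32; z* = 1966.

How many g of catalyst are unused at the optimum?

0

catalyst used = 5·15 + 5·32 = 235; slack = 235 − 235 = 0.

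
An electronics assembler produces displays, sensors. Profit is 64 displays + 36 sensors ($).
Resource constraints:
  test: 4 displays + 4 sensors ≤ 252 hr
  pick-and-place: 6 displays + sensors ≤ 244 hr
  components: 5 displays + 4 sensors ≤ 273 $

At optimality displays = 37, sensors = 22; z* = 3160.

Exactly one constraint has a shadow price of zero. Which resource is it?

test: 236/252 (slack 16)
pick-and-place: 244/244 (binding)
components: 273/273 (binding)
By complementary slackness, a constraint with positive slack has shadow price 0 → test.

test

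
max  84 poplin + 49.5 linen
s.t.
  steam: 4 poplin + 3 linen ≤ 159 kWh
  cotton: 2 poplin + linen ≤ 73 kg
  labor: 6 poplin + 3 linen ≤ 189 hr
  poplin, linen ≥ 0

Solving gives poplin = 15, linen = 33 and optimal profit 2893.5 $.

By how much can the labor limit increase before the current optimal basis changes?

Binding constraints: steam, labor. The basis is B = [[4,3],[6,3]] with det -6.
Per unit increase in labor, x* moves by d = (0.5, -0.6667).
The basis stays optimal until cotton becomes binding; allowable increase = 30 hr.

30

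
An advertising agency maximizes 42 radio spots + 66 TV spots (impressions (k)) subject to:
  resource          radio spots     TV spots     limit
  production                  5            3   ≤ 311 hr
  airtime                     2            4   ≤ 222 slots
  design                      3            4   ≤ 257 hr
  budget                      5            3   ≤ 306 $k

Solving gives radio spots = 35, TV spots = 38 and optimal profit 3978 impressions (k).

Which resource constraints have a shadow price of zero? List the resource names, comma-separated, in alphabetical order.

production: 289/311 (slack 22)
airtime: 222/222 (binding)
design: 257/257 (binding)
budget: 289/306 (slack 17)
By complementary slackness, a constraint with positive slack has shadow price 0 → budget, production.

budget, production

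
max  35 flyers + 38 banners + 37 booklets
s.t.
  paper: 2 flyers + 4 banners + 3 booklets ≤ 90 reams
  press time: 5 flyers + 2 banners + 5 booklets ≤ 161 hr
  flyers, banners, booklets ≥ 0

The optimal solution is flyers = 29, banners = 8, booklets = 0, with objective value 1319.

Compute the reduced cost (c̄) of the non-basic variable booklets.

Both paper and press time are binding at x*.
Dual feasibility on the basic columns requires 2·y_paper + 5·y_press time = 35, 4·y_paper + 2·y_press time = 38.
→ y_paper = 7.5 and y_press time = 4.
Reduced cost of booklets: c₃ − yᵀa₃ = 37 − (7.5·3 + 4·5) = 37 − 42.5 = -5.5.

-5.5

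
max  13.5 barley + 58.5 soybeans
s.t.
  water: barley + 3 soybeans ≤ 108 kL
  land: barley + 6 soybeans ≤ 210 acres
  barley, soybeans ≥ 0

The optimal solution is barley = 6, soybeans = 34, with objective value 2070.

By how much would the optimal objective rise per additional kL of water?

7.5

At the optimum: water uses 108 of 108 (binding); land uses 210 of 210 (binding).
From A_Bᵀ y = c: 1·y_water + 1·y_land = 13.5; 3·y_water + 6·y_land = 58.5.
→ y_water = 7.5 and y_land = 6.
Shadow price of water = 7.5.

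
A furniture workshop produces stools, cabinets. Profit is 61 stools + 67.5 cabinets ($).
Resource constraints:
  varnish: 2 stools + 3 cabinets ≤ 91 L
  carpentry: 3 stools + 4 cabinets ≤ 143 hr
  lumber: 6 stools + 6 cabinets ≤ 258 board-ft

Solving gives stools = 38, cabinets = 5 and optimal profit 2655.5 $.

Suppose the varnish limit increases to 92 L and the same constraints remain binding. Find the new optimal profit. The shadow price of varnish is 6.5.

2662

Δb = 1, so new z* = 2655.5 + (6.5)·(1) = 2655.5 + 6.5 = 2662.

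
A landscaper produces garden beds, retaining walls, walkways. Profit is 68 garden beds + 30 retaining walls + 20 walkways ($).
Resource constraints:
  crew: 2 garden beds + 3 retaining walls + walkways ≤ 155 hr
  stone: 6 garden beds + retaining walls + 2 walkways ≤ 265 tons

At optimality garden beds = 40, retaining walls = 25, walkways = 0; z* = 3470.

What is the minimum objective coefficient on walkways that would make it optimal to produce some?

Check each constraint at x*: crew 155/155 (tight); stone 265/265 (tight).
Dual feasibility on the basic columns requires 2·y_crew + 6·y_stone = 68, 3·y_crew + 1·y_stone = 30.
This yields shadow prices y_crew = 7, y_stone = 9.
walkways enters the basis when its profit ≥ yᵀa₃ = 7·1 + 9·2 = 25.

25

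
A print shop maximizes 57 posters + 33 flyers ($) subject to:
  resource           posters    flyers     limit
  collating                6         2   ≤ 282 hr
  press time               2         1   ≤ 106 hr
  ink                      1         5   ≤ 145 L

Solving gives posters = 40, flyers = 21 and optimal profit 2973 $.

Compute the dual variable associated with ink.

At the optimum: collating uses 282 of 282 (binding); press time uses 101 of 106 (slack = 5); ink uses 145 of 145 (binding).
Slack constraints have shadow price 0 (complementary slackness).
The binding rows give the dual system: 6·y_collating + 1·y_ink = 57 and 2·y_collating + 5·y_ink = 33.
Solving: y_collating = 9, y_ink = 3.
Shadow price of ink = 3.

3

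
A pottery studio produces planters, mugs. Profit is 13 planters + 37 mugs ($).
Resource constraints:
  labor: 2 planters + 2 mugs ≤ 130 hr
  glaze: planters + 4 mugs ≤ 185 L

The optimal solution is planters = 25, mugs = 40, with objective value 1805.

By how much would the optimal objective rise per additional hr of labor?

Both labor and glaze are binding at x*.
From A_Bᵀ y = c: 2·y_labor + 1·y_glaze = 13; 2·y_labor + 4·y_glaze = 37.
This yields shadow prices y_labor = 2.5, y_glaze = 8.
Shadow price of labor = 2.5.

2.5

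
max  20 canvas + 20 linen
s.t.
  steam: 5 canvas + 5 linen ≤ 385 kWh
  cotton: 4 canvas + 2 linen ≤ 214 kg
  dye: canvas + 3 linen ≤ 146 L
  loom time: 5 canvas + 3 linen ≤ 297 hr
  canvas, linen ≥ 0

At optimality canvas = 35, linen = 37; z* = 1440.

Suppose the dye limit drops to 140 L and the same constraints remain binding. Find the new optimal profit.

1416

At the optimum: steam uses 360 of 385 (slack = 25); cotton uses 214 of 214 (binding); dye uses 146 of 146 (binding); loom time uses 286 of 297 (slack = 11).
Slack constraints have shadow price 0 (complementary slackness).
Dual feasibility on the basic columns requires 4·y_cotton + 1·y_dye = 20, 2·y_cotton + 3·y_dye = 20.
→ y_cotton = 4 and y_dye = 4.
Δz = y_dye·Δb = 4 × (-6) = -24, so new z* = 1440 − 24 = 1416.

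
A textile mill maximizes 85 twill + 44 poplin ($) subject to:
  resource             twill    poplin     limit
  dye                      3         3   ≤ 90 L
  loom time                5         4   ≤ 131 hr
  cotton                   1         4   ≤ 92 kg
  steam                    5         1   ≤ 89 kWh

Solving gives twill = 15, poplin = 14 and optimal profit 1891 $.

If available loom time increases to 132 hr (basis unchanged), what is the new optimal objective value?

At the optimum: dye uses 87 of 90 (slack = 3); loom time uses 131 of 131 (binding); cotton uses 71 of 92 (slack = 21); steam uses 89 of 89 (binding).
Slack constraints have shadow price 0 (complementary slackness).
From A_Bᵀ y = c: 5·y_loom time + 5·y_steam = 85; 4·y_loom time + 1·y_steam = 44.
→ y_loom time = 9 and y_steam = 8.
Δz = y_loom time·Δb = 9 × (1) = 9, so new z* = 1891 + 9 = 1900.

1900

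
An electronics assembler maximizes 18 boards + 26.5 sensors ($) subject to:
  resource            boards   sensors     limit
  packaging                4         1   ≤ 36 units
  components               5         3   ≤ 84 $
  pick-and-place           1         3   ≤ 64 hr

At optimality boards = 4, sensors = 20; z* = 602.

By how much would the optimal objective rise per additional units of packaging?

Binding: packaging and pick-and-place. Non-binding: components (4 unused).
Slack constraints have shadow price 0 (complementary slackness).
The binding rows give the dual system: 4·y_packaging + 1·y_pick-and-place = 18 and 1·y_packaging + 3·y_pick-and-place = 26.5.
→ y_packaging = 2.5 and y_pick-and-place = 8.
Shadow price of packaging = 2.5.

2.5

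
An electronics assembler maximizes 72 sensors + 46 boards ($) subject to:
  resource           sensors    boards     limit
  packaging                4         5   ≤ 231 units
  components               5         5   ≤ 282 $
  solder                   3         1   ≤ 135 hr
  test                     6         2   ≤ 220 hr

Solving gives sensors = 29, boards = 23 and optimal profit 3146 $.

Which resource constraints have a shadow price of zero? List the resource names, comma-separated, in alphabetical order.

components, solder

packaging: 231/231 (binding)
components: 260/282 (slack 22)
solder: 110/135 (slack 25)
test: 220/220 (binding)
By complementary slackness, a constraint with positive slack has shadow price 0 → components, solder.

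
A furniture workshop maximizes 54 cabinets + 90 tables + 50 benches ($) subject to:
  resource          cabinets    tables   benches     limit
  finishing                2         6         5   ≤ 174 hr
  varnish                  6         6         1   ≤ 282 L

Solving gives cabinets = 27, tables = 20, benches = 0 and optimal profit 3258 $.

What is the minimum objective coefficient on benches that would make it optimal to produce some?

Check each constraint at x*: finishing 174/174 (tight); varnish 282/282 (tight).
Dual feasibility on the basic columns requires 2·y_finishing + 6·y_varnish = 54, 6·y_finishing + 6·y_varnish = 90.
Solving: y_finishing = 9, y_varnish = 6.
benches enters the basis when its profit ≥ yᵀa₃ = 9·5 + 6·1 = 51.

51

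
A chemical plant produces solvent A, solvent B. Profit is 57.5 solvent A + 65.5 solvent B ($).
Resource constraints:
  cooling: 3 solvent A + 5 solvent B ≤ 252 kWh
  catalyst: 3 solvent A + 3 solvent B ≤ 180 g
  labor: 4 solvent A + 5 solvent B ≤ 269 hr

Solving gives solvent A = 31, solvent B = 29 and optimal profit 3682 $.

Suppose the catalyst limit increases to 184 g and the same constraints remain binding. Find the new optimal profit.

At the optimum: cooling uses 238 of 252 (slack = 14); catalyst uses 180 of 180 (binding); labor uses 269 of 269 (binding).
Slack constraints have shadow price 0 (complementary slackness).
From A_Bᵀ y = c: 3·y_catalyst + 4·y_labor = 57.5; 3·y_catalyst + 5·y_labor = 65.5.
→ y_catalyst = 8.5 and y_labor = 8.
Δz = y_catalyst·Δb = 8.5 × (4) = 34, so new z* = 3682 + 34 = 3716.

3716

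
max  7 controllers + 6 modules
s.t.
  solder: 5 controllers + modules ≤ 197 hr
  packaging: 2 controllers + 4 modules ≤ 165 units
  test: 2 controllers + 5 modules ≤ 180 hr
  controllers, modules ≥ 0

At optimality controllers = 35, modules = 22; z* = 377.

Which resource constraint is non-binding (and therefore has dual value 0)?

solder: 197/197 (binding)
packaging: 158/165 (slack 7)
test: 180/180 (binding)
By complementary slackness, a constraint with positive slack has shadow price 0 → packaging.

packaging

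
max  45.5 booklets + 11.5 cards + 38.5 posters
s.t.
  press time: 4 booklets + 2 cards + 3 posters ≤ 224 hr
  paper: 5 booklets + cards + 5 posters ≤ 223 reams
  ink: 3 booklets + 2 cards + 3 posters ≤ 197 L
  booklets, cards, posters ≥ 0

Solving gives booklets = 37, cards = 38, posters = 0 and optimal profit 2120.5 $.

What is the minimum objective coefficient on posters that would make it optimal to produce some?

Binding: press time and paper. Non-binding: ink (10 unused).
By complementary slackness, y = 0 for the non-binding constraint.
From A_Bᵀ y = c: 4·y_press time + 5·y_paper = 45.5; 2·y_press time + 1·y_paper = 11.5.
This yields shadow prices y_press time = 2, y_paper = 7.5.
posters enters the basis when its profit ≥ yᵀa₃ = 2·3 + 7.5·5 = 43.5.

43.5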